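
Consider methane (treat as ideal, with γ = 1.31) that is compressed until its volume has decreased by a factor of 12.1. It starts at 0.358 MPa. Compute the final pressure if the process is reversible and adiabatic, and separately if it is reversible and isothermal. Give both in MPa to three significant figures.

Isothermal: P₂ = P₁(V₁/V₂) = 0.358×12.1 = 4.332 MPa.
Adiabatic: P₂ = P₁(V₁/V₂)^γ = 0.358×12.1^(1.31) = 9.383 MPa.

adiabatic: 9.38 MPa; isothermal: 4.33 MPa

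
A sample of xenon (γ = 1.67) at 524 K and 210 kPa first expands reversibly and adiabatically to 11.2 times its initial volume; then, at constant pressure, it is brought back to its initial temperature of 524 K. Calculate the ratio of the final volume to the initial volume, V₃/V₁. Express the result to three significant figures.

V₃/V₁ ≈ 56.5

Adiabatic step: V₂/V₁ = 11.2; T₂ = T₁·(1/11.2)^(0.67) = 103.8 K.
Isobaric step: V₃/V₂ = T₃/T₂ = 524/103.8.
V₃/V₁ = (V₂/V₁)(V₃/V₂) = 11.2 × (524/103.8) = 56.52.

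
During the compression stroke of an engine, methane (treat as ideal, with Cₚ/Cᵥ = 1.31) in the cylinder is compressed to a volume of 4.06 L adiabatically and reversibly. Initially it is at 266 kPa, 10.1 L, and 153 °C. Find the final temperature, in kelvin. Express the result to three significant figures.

For a reversible adiabat TV^(γ−1) is constant, so T₂ = T₁ (V₁/V₂)^(γ−1).
T₁ = 153 °C = 426.1 K.
T₂ = 426.1 × (10.1/4.06)^(0.31) = 565.3 K.

T₂ ≈ 565 K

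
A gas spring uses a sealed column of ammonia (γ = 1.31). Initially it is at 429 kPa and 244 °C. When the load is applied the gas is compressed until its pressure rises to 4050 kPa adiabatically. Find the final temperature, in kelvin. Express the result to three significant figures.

Along an adiabat T P^((1−γ)/γ) is constant, so T₂ = T₁ (P₂/P₁)^((γ−1)/γ).
T₁ = 244 °C = 517.1 K.
T₂ = 517.1 × (4050/429)^(0.237) = 879.7 K.

T₂ ≈ 880 K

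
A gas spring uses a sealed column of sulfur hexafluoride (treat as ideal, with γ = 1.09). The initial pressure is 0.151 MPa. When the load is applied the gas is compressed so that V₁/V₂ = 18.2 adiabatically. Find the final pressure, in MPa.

Since PV^γ is constant along a reversible adiabat, P₂ = P₁ (V₁/V₂)^γ.
P₂ = 0.151 × 18.2^(1.09) = 3.568 MPa.

P₂ ≈ 3.57 MPa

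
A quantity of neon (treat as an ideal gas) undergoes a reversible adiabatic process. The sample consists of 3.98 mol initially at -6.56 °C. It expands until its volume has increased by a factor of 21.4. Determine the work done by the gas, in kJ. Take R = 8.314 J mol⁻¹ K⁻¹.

W ≈ 11.5 kJ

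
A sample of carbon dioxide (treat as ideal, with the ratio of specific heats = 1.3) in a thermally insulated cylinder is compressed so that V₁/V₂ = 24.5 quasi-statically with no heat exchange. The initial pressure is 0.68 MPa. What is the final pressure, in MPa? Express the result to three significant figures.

P₂ ≈ 43.5 MPa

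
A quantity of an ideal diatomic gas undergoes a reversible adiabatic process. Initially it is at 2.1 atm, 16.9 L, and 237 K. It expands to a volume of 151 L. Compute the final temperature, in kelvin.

T₂ ≈ 98.7 K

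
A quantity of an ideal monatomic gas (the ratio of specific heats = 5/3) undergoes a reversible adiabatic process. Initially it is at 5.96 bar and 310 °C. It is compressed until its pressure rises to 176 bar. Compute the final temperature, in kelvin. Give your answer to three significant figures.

Adiabatic: T₂/T₁ = (P₂/P₁)^((γ−1)/γ).
T₁ = 310 °C = 583.1 K.
T₂ = 583.1 × (176/5.96)^(2/5) = 2259 K.

T₂ ≈ 2260 K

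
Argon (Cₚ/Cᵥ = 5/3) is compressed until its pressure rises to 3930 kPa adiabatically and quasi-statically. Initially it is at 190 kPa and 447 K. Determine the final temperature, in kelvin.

Adiabatic: T₂/T₁ = (P₂/P₁)^((γ−1)/γ).
T₂ = 447 × (3930/190)^(2/5) = 1502 K.

T₂ ≈ 1500 K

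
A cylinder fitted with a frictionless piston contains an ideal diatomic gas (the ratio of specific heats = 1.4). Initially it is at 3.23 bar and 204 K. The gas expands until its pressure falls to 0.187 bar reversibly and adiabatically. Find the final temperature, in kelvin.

T₂ ≈ 90.4 K

Along an adiabat T P^((1−γ)/γ) is constant, so T₂ = T₁ (P₂/P₁)^((γ−1)/γ).
T₂ = 204 × (0.187/3.23)^(0.286) = 90.39 K.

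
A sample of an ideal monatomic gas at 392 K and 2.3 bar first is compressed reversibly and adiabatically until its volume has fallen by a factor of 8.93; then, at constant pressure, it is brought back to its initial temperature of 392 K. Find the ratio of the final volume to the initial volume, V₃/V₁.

V₃/V₁ ≈ 0.0260

For a monatomic ideal gas γ = 5/3.
Adiabatic step: V₂/V₁ = 0.112; T₂ = T₁·8.93^(2/3) = 1687 K.
Isobaric step: V₃/V₂ = T₃/T₂ = 392/1687.
V₃/V₁ = (V₂/V₁)(V₃/V₂) = 0.112 × (392/1687) = 0.02602.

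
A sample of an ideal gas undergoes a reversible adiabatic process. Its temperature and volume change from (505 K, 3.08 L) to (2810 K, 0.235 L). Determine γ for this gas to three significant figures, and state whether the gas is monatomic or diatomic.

TV^(γ−1) = const ⇒ γ − 1 = ln(T₂/T₁) / ln(V₁/V₂).
γ = 1 + ln(2810/505) / ln(3.08/0.235) = 1.667.
γ ≈ 1.67 is close to 5/3, so the gas is monatomic.

γ ≈ 1.67; monatomic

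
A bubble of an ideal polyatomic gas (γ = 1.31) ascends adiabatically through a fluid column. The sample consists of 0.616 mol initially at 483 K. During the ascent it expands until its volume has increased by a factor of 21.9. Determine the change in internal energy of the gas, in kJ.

ΔU ≈ -4.91 kJ

For a reversible adiabat TV^(γ−1) is constant, so T₂ = T₁ (V₁/V₂)^(γ−1).
T₂ = 483 × (1/21.9)^(0.31) = 185.5 K.
Q = 0, so ΔU = W_on_gas = nCᵥΔT with Cᵥ = R/(γ−1) = 26.82 J/(mol·K).
ΔU = 0.616 × 26.82 × (185.5 − 483) = -4914 J.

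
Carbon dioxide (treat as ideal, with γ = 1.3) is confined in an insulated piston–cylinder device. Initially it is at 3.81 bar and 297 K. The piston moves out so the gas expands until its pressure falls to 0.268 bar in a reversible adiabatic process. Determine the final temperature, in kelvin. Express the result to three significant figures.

Adiabatic: T₂/T₁ = (P₂/P₁)^((γ−1)/γ).
T₂ = 297 × (0.268/3.81)^(0.231) = 161 K.

T₂ ≈ 161 K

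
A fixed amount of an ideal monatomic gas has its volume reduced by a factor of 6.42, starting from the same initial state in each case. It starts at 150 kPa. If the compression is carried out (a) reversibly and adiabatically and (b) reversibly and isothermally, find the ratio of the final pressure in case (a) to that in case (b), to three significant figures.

P_adiabatic / P_isothermal ≈ 3.45

For a monatomic ideal gas γ = 5/3.
Isothermal: P_b = P₁(V₁/V₂) = 150×6.42.
Adiabatic: P_a = P₁(V₁/V₂)^γ = 150×6.42^(5/3).
P_a/P_b = (V₁/V₂)^(γ−1) = 6.42^(2/3) = 3.454.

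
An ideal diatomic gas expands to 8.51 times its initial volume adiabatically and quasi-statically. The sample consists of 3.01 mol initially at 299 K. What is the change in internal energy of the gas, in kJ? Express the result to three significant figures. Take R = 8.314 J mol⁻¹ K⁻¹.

Adiabatic: T₁V₁^(γ−1) = T₂V₂^(γ−1) ⇒ T₂ = T₁ (V₁/V₂)^(γ−1).
γ = 7/5 for a diatomic ideal gas, so γ−1 = 2/5.
T₂ = 299 × (1/8.51)^(2/5) = 127 K.
Q = 0, so ΔU = W_on_gas = nCᵥΔT with Cᵥ = R/(γ−1) = 20.79 J/(mol·K).
ΔU = 3.01 × 20.79 × (127 − 299) = -10760 J.

ΔU ≈ -10.8 kJ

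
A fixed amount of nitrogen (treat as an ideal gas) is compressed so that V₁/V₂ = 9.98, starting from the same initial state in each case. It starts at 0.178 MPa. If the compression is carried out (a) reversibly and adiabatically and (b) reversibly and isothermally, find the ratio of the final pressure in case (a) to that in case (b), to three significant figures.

P_adiabatic / P_isothermal ≈ 2.51

For a diatomic ideal gas γ = 7/5.
Isothermal: P_b = P₁(V₁/V₂) = 0.178×9.98.
Adiabatic: P_a = P₁(V₁/V₂)^γ = 0.178×9.98^(7/5).
P_a/P_b = (V₁/V₂)^(γ−1) = 9.98^(2/5) = 2.51.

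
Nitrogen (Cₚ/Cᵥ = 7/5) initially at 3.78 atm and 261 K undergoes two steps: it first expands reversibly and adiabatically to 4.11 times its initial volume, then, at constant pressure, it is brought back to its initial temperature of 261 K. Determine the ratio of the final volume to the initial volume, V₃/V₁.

V₃/V₁ ≈ 7.23

Adiabatic step: V₂/V₁ = 4.11; T₂ = T₁·(1/4.11)^(2/5) = 148.3 K.
Isobaric step: V₃/V₂ = T₃/T₂ = 261/148.3.
V₃/V₁ = (V₂/V₁)(V₃/V₂) = 4.11 × (261/148.3) = 7.234.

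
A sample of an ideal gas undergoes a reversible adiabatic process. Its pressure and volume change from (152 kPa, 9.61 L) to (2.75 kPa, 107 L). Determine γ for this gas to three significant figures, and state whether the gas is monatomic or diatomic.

PV^γ = const ⇒ γ = ln(P₂/P₁) / ln(V₁/V₂).
γ = ln(2.75/152) / ln(9.61/107) = 1.665.
γ ≈ 1.66 is close to 5/3, so the gas is monatomic.

γ ≈ 1.66; monatomic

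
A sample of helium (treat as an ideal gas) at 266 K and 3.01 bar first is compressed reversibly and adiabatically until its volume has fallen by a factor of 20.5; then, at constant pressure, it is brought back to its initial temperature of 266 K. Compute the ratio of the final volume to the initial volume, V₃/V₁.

V₃/V₁ ≈ 0.00651

For a monatomic ideal gas γ = 5/3.
Adiabatic step: V₂/V₁ = 0.04878; T₂ = T₁·20.5^(2/3) = 1992 K.
Isobaric step: V₃/V₂ = T₃/T₂ = 266/1992.
V₃/V₁ = (V₂/V₁)(V₃/V₂) = 0.04878 × (266/1992) = 0.006512.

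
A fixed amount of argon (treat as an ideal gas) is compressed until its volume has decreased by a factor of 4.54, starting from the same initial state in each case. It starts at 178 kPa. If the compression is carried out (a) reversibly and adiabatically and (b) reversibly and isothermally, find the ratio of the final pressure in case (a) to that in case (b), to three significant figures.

For a monatomic ideal gas γ = 5/3.
Isothermal: P_b = P₁(V₁/V₂) = 178×4.54.
Adiabatic: P_a = P₁(V₁/V₂)^γ = 178×4.54^(5/3).
P_a/P_b = (V₁/V₂)^(γ−1) = 4.54^(2/3) = 2.742.

P_adiabatic / P_isothermal ≈ 2.74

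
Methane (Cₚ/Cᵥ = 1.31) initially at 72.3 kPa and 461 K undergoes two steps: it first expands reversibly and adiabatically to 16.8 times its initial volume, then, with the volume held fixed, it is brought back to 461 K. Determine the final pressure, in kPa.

P₃ ≈ 4.30 kPa

Adiabatic step (PV^γ = const): P₂ = 72.3×(1/16.8)^(1.31) = 1.795 kPa; T₂ = 461×(1/16.8)^(0.31) = 192.2 K.
Isochoric: P₃ = P₂(T₃/T₂) = 1.795 × (461/192.2) = 4.304 kPa.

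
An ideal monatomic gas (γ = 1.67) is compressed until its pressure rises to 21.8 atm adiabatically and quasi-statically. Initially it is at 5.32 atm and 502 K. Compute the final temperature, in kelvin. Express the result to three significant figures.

T₂ ≈ 884 K

Along an adiabat T P^((1−γ)/γ) is constant, so T₂ = T₁ (P₂/P₁)^((γ−1)/γ).
T₂ = 502 × (21.8/5.32)^(0.401) = 884 K.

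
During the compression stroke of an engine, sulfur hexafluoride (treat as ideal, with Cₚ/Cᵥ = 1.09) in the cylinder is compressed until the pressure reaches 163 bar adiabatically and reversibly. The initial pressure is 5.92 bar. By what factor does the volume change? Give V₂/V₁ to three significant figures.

V₂/V₁ ≈ 0.0478

From PV^γ = const, V₂/V₁ = (P₁/P₂)^(1/γ).
V₂/V₁ = (5.92/163)^(0.917) = 0.04776.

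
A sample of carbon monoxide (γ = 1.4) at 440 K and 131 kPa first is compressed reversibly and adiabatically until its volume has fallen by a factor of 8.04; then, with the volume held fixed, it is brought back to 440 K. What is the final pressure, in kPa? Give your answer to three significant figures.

Adiabatic step (PV^γ = const): P₂ = 131×8.04^(1.4) = 2425 kPa; T₂ = 440×8.04^(0.4) = 1013 K.
Isochoric: P₃ = P₂(T₃/T₂) = 2425 × (440/1013) = 1053 kPa.

P₃ ≈ 1050 kPa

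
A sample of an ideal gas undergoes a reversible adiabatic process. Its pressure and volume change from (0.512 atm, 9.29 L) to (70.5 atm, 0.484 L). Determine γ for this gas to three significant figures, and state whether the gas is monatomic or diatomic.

γ ≈ 1.67; monatomic

PV^γ = const ⇒ γ = ln(P₂/P₁) / ln(V₁/V₂).
γ = ln(70.5/0.512) / ln(9.29/0.484) = 1.667.
γ ≈ 1.67 is close to 5/3, so the gas is monatomic.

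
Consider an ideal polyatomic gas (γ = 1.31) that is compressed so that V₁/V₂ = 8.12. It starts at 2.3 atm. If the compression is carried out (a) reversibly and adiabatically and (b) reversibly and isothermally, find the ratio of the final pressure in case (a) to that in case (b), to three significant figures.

P_adiabatic / P_isothermal ≈ 1.91

Isothermal: P_b = P₁(V₁/V₂) = 2.3×8.12.
Adiabatic: P_a = P₁(V₁/V₂)^γ = 2.3×8.12^(1.31).
P_a/P_b = (V₁/V₂)^(γ−1) = 8.12^(0.31) = 1.914.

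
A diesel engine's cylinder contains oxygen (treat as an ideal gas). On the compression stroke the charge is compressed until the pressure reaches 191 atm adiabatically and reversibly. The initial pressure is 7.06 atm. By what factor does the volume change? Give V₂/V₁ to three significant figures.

From PV^γ = const, V₂/V₁ = (P₁/P₂)^(1/γ).
For a diatomic ideal gas γ = 7/5.
V₂/V₁ = (7.06/191)^(5/7) = 0.09484.

V₂/V₁ ≈ 0.0948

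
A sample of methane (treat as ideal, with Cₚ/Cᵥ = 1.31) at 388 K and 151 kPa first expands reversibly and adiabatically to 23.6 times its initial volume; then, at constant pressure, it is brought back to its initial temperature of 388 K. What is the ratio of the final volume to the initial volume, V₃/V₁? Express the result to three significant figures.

Adiabatic step: V₂/V₁ = 23.6; T₂ = T₁·(1/23.6)^(0.31) = 145.6 K.
Isobaric step: V₃/V₂ = T₃/T₂ = 388/145.6.
V₃/V₁ = (V₂/V₁)(V₃/V₂) = 23.6 × (388/145.6) = 62.88.

V₃/V₁ ≈ 62.9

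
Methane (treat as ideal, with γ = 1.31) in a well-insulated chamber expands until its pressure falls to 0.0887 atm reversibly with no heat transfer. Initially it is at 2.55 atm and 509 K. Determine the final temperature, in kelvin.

T₂ ≈ 230 K

Adiabatic: T₂/T₁ = (P₂/P₁)^((γ−1)/γ).
T₂ = 509 × (0.0887/2.55)^(0.237) = 229.9 K.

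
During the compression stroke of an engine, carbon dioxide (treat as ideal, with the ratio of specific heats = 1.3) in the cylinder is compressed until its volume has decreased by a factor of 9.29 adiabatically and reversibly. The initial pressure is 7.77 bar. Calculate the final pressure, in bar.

Since PV^γ is constant along a reversible adiabat, P₂ = P₁ (V₁/V₂)^γ.
P₂ = 7.77 × 9.29^(1.3) = 140.9 bar.

P₂ ≈ 141 bar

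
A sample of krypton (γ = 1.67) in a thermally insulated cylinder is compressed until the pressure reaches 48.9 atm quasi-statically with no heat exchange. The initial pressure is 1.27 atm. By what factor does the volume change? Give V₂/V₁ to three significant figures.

V₂/V₁ ≈ 0.112

From PV^γ = const, V₂/V₁ = (P₁/P₂)^(1/γ).
V₂/V₁ = (1.27/48.9)^(0.599) = 0.1124.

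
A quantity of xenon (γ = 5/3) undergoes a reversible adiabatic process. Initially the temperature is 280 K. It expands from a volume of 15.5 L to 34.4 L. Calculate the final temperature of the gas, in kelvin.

T₂ ≈ 165 K

For a reversible adiabat TV^(γ−1) is constant, so T₂ = T₁ (V₁/V₂)^(γ−1).
T₂ = 280 × (15.5/34.4)^(2/3) = 164.6 K.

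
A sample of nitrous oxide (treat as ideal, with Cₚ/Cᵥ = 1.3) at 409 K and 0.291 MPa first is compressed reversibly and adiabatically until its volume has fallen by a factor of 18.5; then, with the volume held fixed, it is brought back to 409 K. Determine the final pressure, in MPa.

P₃ ≈ 5.38 MPa

Adiabatic step (PV^γ = const): P₂ = 0.291×18.5^(1.3) = 12.92 MPa; T₂ = 409×18.5^(0.3) = 981.5 K.
Isochoric: P₃ = P₂(T₃/T₂) = 12.92 × (409/981.5) = 5.383 MPa.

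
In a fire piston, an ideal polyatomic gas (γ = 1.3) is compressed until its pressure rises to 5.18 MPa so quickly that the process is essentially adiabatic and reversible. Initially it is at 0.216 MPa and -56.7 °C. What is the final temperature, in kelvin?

Along an adiabat T P^((1−γ)/γ) is constant, so T₂ = T₁ (P₂/P₁)^((γ−1)/γ).
T₁ = -56.7 °C = 216.4 K.
T₂ = 216.4 × (5.18/0.216)^(0.231) = 450.6 K.

T₂ ≈ 451 K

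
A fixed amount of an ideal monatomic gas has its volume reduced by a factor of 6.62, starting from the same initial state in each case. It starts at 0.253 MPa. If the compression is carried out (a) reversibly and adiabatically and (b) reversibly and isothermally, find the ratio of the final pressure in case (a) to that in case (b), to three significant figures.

For a monatomic ideal gas γ = 5/3.
Isothermal: P_b = P₁(V₁/V₂) = 0.253×6.62.
Adiabatic: P_a = P₁(V₁/V₂)^γ = 0.253×6.62^(5/3).
P_a/P_b = (V₁/V₂)^(γ−1) = 6.62^(2/3) = 3.526.

P_adiabatic / P_isothermal ≈ 3.53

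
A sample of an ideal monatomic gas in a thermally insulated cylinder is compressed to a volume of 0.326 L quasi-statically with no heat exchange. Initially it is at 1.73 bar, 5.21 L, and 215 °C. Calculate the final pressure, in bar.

Adiabatic: P₁V₁^γ = P₂V₂^γ ⇒ P₂ = P₁ (V₁/V₂)^γ.
γ = 5/3 for a monatomic ideal gas.
P₂ = 1.73 × (5.21/0.326)^(5/3) = 175.4 bar.

P₂ ≈ 175 bar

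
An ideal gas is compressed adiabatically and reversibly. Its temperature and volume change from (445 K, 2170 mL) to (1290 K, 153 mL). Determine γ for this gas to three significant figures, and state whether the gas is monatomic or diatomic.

TV^(γ−1) = const ⇒ γ − 1 = ln(T₂/T₁) / ln(V₁/V₂).
γ = 1 + ln(1290/445) / ln(2170/153) = 1.401.
γ ≈ 1.40 is close to 7/5, so the gas is diatomic.

γ ≈ 1.40; diatomic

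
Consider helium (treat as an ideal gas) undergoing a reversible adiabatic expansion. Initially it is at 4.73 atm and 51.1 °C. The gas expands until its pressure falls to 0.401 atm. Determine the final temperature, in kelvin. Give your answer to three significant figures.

Adiabatic: T₂/T₁ = (P₂/P₁)^((γ−1)/γ).
For a monatomic ideal gas γ = 5/3, so (γ−1)/γ = 2/5.
T₁ = 51.1 °C = 324.2 K.
T₂ = 324.2 × (0.401/4.73)^(2/5) = 120.8 K.

T₂ ≈ 121 K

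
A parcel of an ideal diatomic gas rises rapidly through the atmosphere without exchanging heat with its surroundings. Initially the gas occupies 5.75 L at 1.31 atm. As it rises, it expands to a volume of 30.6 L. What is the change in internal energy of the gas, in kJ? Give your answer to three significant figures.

γ = 7/5 for a diatomic ideal gas.
P₂ = P₁(V₁/V₂)^γ = 1.31×(5.75/30.6)^(7/5) = 0.1261 atm.
For a reversible adiabat, W_by_gas = (P₁V₁ − P₂V₂)/(γ−1).
W_by = (132700×0.00575 − 12780×0.0306) / (2/5) = 930.4 J.
Q = 0 ⇒ ΔU = −W_by = -930.4 J.

ΔU ≈ -0.930 kJ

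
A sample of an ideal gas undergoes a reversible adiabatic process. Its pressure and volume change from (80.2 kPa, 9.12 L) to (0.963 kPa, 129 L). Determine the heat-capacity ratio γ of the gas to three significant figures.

γ ≈ 1.67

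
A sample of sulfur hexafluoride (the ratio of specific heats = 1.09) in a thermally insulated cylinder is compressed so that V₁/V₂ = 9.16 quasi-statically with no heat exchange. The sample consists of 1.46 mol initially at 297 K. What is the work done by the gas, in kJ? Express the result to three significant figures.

For a reversible adiabat TV^(γ−1) is constant, so T₂ = T₁ (V₁/V₂)^(γ−1).
T₂ = 297 × 9.16^(0.09) = 362.5 K.
Q = 0, so ΔU = W_on_gas = nCᵥΔT with Cᵥ = R/(γ−1) = 92.38 J/(mol·K).
ΔU = 1.46 × 92.38 × (362.5 − 297) = 8836 J.
Work done by the gas = −ΔU = -8836 J.

W ≈ -8.84 kJ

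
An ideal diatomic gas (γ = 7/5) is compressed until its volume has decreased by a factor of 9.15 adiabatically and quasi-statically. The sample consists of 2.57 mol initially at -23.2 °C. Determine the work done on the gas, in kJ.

W ≈ 19.0 kJ

Adiabatic: T₁V₁^(γ−1) = T₂V₂^(γ−1) ⇒ T₂ = T₁ (V₁/V₂)^(γ−1).
T₁ = -23.2 °C = 249.9 K.
T₂ = 249.9 × 9.15^(2/5) = 605.9 K.
Q = 0, so ΔU = W_on_gas = nCᵥΔT with Cᵥ = R/(γ−1) = 20.79 J/(mol·K).
ΔU = 2.57 × 20.79 × (605.9 − 249.9) = 19020 J.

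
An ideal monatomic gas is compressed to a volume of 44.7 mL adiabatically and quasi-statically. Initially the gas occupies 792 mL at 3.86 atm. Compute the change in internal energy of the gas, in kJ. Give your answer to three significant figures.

ΔU ≈ 2.69 kJ

γ = 5/3 for a monatomic ideal gas.
P₂ = P₁(V₁/V₂)^γ = 3.86×(792/44.7)^(5/3) = 464.8 atm.
For a reversible adiabat, W_by_gas = (P₁V₁ − P₂V₂)/(γ−1).
W_by = (391100×0.000792 − 4.71×10^7×4.47×10^-5) / (2/3) = -2693 J.
Q = 0 ⇒ ΔU = −W_by = 2693 J.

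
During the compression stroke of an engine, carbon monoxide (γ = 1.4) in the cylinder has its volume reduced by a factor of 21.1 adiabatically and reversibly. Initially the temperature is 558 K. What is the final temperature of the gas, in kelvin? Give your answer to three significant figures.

Adiabatic: T₁V₁^(γ−1) = T₂V₂^(γ−1) ⇒ T₂ = T₁ (V₁/V₂)^(γ−1).
T₂ = 558 × 21.1^(0.4) = 1890 K.

T₂ ≈ 1890 K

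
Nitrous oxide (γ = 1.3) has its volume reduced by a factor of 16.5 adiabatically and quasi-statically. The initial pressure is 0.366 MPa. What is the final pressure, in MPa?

P₂ ≈ 14.0 MPa

Since PV^γ is constant along a reversible adiabat, P₂ = P₁ (V₁/V₂)^γ.
P₂ = 0.366 × 16.5^(1.3) = 14 MPa.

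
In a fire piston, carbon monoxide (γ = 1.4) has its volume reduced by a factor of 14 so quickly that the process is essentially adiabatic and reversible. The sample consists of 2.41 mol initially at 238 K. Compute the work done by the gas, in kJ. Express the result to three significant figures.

For a reversible adiabat TV^(γ−1) is constant, so T₂ = T₁ (V₁/V₂)^(γ−1).
T₂ = 238 × 14^(0.4) = 684 K.
Q = 0, so ΔU = W_on_gas = nCᵥΔT with Cᵥ = R/(γ−1) = 20.79 J/(mol·K).
ΔU = 2.41 × 20.79 × (684 − 238) = 22340 J.
Work done by the gas = −ΔU = -22340 J.

W ≈ -22.3 kJ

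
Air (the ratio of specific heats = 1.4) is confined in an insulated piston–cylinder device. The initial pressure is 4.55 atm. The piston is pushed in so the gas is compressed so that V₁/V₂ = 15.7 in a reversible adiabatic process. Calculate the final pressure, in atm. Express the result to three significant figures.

P₂ ≈ 215 atm

Since PV^γ is constant along a reversible adiabat, P₂ = P₁ (V₁/V₂)^γ.
P₂ = 4.55 × 15.7^(1.4) = 214.9 atm.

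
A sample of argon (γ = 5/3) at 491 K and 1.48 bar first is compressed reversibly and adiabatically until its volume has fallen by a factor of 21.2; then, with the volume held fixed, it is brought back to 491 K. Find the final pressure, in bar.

P₃ ≈ 31.4 bar

Adiabatic step (PV^γ = const): P₂ = 1.48×21.2^(5/3) = 240.3 bar; T₂ = 491×21.2^(2/3) = 3761 K.
Isochoric: P₃ = P₂(T₃/T₂) = 240.3 × (491/3761) = 31.38 bar.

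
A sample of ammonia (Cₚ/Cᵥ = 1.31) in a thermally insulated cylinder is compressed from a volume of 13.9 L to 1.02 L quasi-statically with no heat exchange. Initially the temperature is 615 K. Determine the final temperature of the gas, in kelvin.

T₂ ≈ 1380 K

For a reversible adiabat TV^(γ−1) is constant, so T₂ = T₁ (V₁/V₂)^(γ−1).
T₂ = 615 × (13.9/1.02)^(0.31) = 1382 K.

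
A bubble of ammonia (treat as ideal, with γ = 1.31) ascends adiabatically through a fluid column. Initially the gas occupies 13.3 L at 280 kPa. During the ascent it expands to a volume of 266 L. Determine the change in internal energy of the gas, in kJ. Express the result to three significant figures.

ΔU ≈ -7.27 kJ

P₂ = P₁(V₁/V₂)^γ = 280×(13.3/266)^(1.31) = 5.531 kPa.
For a reversible adiabat, W_by_gas = (P₁V₁ − P₂V₂)/(γ−1).
W_by = (280000×0.0133 − 5531×0.266) / (0.31) = 7267 J.
Q = 0 ⇒ ΔU = −W_by = -7267 J.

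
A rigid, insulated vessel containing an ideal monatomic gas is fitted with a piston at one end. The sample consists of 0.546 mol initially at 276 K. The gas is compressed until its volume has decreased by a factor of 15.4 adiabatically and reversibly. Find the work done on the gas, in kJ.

W ≈ 9.75 kJ

Adiabatic: T₁V₁^(γ−1) = T₂V₂^(γ−1) ⇒ T₂ = T₁ (V₁/V₂)^(γ−1).
γ = 5/3 for a monatomic ideal gas, so γ−1 = 2/3.
T₂ = 276 × 15.4^(2/3) = 1708 K.
Q = 0, so ΔU = W_on_gas = nCᵥΔT with Cᵥ = R/(γ−1) = 12.47 J/(mol·K).
ΔU = 0.546 × 12.47 × (1708 − 276) = 9753 J.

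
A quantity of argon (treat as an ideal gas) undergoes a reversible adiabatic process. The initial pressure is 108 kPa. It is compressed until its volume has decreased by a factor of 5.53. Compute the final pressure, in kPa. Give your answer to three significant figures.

P₂ ≈ 1870 kPa

Since PV^γ is constant along a reversible adiabat, P₂ = P₁ (V₁/V₂)^γ.
For a monatomic ideal gas γ = 5/3.
P₂ = 108 × 5.53^(5/3) = 1868 kPa.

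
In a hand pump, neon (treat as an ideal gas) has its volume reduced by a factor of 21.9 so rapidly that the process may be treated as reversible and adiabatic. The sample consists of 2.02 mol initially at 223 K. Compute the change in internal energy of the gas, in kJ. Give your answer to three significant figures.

Adiabatic: T₁V₁^(γ−1) = T₂V₂^(γ−1) ⇒ T₂ = T₁ (V₁/V₂)^(γ−1).
γ = 5/3 for a monatomic ideal gas, so γ−1 = 2/3.
T₂ = 223 × 21.9^(2/3) = 1746 K.
Q = 0, so ΔU = W_on_gas = nCᵥΔT with Cᵥ = R/(γ−1) = 12.47 J/(mol·K).
ΔU = 2.02 × 12.47 × (1746 − 223) = 38360 J.

ΔU ≈ 38.4 kJ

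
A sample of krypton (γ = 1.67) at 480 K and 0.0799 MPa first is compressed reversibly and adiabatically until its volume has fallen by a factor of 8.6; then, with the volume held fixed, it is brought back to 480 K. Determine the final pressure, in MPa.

P₃ ≈ 0.687 MPa

Adiabatic step (PV^γ = const): P₂ = 0.0799×8.6^(1.67) = 2.905 MPa; T₂ = 480×8.6^(0.67) = 2029 K.
Isochoric: P₃ = P₂(T₃/T₂) = 2.905 × (480/2029) = 0.6871 MPa.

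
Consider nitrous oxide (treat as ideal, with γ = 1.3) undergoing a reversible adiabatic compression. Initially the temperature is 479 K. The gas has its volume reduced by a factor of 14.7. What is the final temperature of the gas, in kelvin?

T₂ ≈ 1070 K

Adiabatic: T₁V₁^(γ−1) = T₂V₂^(γ−1) ⇒ T₂ = T₁ (V₁/V₂)^(γ−1).
T₂ = 479 × 14.7^(0.3) = 1073 K.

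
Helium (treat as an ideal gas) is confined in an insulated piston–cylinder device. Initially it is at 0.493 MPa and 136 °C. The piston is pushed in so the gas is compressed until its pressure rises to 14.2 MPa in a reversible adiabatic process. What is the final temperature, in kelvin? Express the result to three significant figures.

T₂ ≈ 1570 K

Along an adiabat T P^((1−γ)/γ) is constant, so T₂ = T₁ (P₂/P₁)^((γ−1)/γ).
For a monatomic ideal gas γ = 5/3, so (γ−1)/γ = 2/5.
T₁ = 136 °C = 409.1 K.
T₂ = 409.1 × (14.2/0.493)^(2/5) = 1569 K.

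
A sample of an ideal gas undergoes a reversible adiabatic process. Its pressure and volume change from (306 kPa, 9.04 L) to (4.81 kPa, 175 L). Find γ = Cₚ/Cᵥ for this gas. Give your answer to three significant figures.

γ ≈ 1.40

PV^γ = const ⇒ γ = ln(P₂/P₁) / ln(V₁/V₂).
γ = ln(4.81/306) / ln(9.04/175) = 1.402.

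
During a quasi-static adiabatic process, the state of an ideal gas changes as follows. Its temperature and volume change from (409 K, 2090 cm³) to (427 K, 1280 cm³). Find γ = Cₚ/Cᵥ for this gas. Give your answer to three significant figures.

γ ≈ 1.09

TV^(γ−1) = const ⇒ γ − 1 = ln(T₂/T₁) / ln(V₁/V₂).
γ = 1 + ln(427/409) / ln(2090/1280) = 1.088.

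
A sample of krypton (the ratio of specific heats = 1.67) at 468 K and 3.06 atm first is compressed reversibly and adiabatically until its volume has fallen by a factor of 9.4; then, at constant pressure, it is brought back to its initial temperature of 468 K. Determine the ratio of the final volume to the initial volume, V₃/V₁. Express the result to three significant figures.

Adiabatic step: V₂/V₁ = 0.1064; T₂ = T₁·9.4^(0.67) = 2100 K.
Isobaric step: V₃/V₂ = T₃/T₂ = 468/2100.
V₃/V₁ = (V₂/V₁)(V₃/V₂) = 0.1064 × (468/2100) = 0.02371.

V₃/V₁ ≈ 0.0237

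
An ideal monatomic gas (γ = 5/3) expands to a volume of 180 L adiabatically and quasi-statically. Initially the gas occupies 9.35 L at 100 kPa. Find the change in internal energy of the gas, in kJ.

P₂ = P₁(V₁/V₂)^γ = 100×(9.35/180)^(5/3) = 0.7232 kPa.
For a reversible adiabat, W_by_gas = (P₁V₁ − P₂V₂)/(γ−1).
W_by = (100000×0.00935 − 723.2×0.18) / (2/3) = 1207 J.
Q = 0 ⇒ ΔU = −W_by = -1207 J.

ΔU ≈ -1.21 kJ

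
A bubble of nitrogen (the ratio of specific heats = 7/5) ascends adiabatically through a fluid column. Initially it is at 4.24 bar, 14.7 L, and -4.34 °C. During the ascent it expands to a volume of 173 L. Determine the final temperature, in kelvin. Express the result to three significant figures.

T₂ ≈ 100 K

For a reversible adiabat TV^(γ−1) is constant, so T₂ = T₁ (V₁/V₂)^(γ−1).
T₁ = -4.34 °C = 268.8 K.
T₂ = 268.8 × (14.7/173)^(2/5) = 100.3 K.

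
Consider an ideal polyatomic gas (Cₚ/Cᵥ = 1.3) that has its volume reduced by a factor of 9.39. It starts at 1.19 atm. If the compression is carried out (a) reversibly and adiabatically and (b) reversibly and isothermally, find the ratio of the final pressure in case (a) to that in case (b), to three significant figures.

P_adiabatic / P_isothermal ≈ 1.96

Isothermal: P_b = P₁(V₁/V₂) = 1.19×9.39.
Adiabatic: P_a = P₁(V₁/V₂)^γ = 1.19×9.39^(1.3).
P_a/P_b = (V₁/V₂)^(γ−1) = 9.39^(0.3) = 1.958.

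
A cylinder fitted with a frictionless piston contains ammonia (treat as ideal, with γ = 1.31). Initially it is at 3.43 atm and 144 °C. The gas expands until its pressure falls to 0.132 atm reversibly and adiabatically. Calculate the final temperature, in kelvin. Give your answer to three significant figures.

T₂ ≈ 193 K

Along an adiabat T P^((1−γ)/γ) is constant, so T₂ = T₁ (P₂/P₁)^((γ−1)/γ).
T₁ = 144 °C = 417.1 K.
T₂ = 417.1 × (0.132/3.43)^(0.237) = 193 K.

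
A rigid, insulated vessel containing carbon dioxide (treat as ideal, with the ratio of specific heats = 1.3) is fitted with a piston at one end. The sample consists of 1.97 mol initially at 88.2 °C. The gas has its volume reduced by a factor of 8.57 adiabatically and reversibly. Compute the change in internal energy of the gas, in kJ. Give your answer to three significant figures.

ΔU ≈ 17.9 kJ

For a reversible adiabat TV^(γ−1) is constant, so T₂ = T₁ (V₁/V₂)^(γ−1).
T₁ = 88.2 °C = 361.3 K.
T₂ = 361.3 × 8.57^(0.3) = 688.4 K.
Q = 0, so ΔU = W_on_gas = nCᵥΔT with Cᵥ = R/(γ−1) = 27.71 J/(mol·K).
ΔU = 1.97 × 27.71 × (688.4 − 361.3) = 17850 J.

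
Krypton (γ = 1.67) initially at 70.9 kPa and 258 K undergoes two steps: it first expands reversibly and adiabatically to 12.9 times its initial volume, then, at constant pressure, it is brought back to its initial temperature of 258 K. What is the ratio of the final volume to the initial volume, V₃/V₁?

V₃/V₁ ≈ 71.6

Adiabatic step: V₂/V₁ = 12.9; T₂ = T₁·(1/12.9)^(0.67) = 46.51 K.
Isobaric step: V₃/V₂ = T₃/T₂ = 258/46.51.
V₃/V₁ = (V₂/V₁)(V₃/V₂) = 12.9 × (258/46.51) = 71.56.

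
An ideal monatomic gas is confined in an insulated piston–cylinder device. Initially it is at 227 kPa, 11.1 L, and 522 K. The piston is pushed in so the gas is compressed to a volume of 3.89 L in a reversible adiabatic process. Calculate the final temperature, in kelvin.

For a reversible adiabat TV^(γ−1) is constant, so T₂ = T₁ (V₁/V₂)^(γ−1).
γ = 5/3 for a monatomic ideal gas.
T₂ = 522 × (11.1/3.89)^(2/3) = 1050 K.

T₂ ≈ 1050 K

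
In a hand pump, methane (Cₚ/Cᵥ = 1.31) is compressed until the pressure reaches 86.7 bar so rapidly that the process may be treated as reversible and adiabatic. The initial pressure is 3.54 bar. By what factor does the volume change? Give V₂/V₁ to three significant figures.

V₂/V₁ ≈ 0.0870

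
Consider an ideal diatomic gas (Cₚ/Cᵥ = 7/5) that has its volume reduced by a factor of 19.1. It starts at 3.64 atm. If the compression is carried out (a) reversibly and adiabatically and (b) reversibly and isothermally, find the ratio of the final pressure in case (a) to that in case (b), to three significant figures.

P_adiabatic / P_isothermal ≈ 3.25

Isothermal: P_b = P₁(V₁/V₂) = 3.64×19.1.
Adiabatic: P_a = P₁(V₁/V₂)^γ = 3.64×19.1^(7/5).
P_a/P_b = (V₁/V₂)^(γ−1) = 19.1^(2/5) = 3.254.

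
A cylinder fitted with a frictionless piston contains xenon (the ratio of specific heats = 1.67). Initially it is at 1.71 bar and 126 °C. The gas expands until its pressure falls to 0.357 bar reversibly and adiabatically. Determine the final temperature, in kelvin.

Adiabatic: T₂/T₁ = (P₂/P₁)^((γ−1)/γ).
T₁ = 126 °C = 399.1 K.
T₂ = 399.1 × (0.357/1.71)^(0.401) = 212.9 K.

T₂ ≈ 213 K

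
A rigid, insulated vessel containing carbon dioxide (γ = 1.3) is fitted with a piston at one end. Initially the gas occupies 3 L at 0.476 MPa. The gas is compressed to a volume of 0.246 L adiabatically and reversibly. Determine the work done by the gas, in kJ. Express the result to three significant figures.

P₂ = P₁(V₁/V₂)^γ = 0.476×(3/0.246)^(1.3) = 12.29 MPa.
For a reversible adiabat, W_by_gas = (P₁V₁ − P₂V₂)/(γ−1).
W_by = (476000×0.003 − 1.229×10^7×0.000246) / (0.3) = -5320 J.

W ≈ -5.32 kJ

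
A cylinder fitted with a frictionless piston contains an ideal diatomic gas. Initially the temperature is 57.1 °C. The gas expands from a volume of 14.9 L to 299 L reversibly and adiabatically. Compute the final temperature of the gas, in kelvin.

T₂ ≈ 99.5 K

For a reversible adiabat TV^(γ−1) is constant, so T₂ = T₁ (V₁/V₂)^(γ−1).
For a diatomic ideal gas γ = 7/5, so γ−1 = 2/5.
T₁ = 57.1 °C = 330.2 K.
T₂ = 330.2 × (14.9/299)^(2/5) = 99.51 K.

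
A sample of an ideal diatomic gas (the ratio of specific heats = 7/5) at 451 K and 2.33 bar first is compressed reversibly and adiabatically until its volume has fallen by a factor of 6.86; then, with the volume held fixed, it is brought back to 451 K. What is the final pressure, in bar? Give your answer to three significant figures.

P₃ ≈ 16.0 bar

Adiabatic step (PV^γ = const): P₂ = 2.33×6.86^(7/5) = 34.53 bar; T₂ = 451×6.86^(2/5) = 974.3 K.
Isochoric: P₃ = P₂(T₃/T₂) = 34.53 × (451/974.3) = 15.98 bar.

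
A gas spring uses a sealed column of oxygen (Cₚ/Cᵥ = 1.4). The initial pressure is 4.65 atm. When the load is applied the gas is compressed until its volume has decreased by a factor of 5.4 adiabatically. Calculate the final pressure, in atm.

P₂ ≈ 49.3 atm

Adiabatic: P₁V₁^γ = P₂V₂^γ ⇒ P₂ = P₁ (V₁/V₂)^γ.
P₂ = 4.65 × 5.4^(1.4) = 49.3 atm.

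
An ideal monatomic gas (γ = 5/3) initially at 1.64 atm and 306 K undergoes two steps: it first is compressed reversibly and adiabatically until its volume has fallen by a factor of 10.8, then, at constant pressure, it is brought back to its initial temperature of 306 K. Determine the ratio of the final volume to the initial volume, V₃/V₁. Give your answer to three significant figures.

Adiabatic step: V₂/V₁ = 0.09259; T₂ = T₁·10.8^(2/3) = 1495 K.
Isobaric step: V₃/V₂ = T₃/T₂ = 306/1495.
V₃/V₁ = (V₂/V₁)(V₃/V₂) = 0.09259 × (306/1495) = 0.01895.

V₃/V₁ ≈ 0.0190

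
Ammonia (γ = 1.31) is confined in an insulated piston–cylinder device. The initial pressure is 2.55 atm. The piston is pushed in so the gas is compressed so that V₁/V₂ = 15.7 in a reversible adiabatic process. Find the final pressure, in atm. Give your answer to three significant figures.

P₂ ≈ 94.0 atm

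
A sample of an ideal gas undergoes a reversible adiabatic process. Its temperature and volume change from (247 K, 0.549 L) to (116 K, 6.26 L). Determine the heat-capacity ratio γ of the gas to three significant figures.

γ ≈ 1.31

TV^(γ−1) = const ⇒ γ − 1 = ln(T₂/T₁) / ln(V₁/V₂).
γ = 1 + ln(116/247) / ln(0.549/6.26) = 1.311.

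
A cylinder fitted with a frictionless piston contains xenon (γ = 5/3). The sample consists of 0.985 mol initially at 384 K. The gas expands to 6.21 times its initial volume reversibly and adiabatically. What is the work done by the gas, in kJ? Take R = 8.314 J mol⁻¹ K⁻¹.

Adiabatic: T₁V₁^(γ−1) = T₂V₂^(γ−1) ⇒ T₂ = T₁ (V₁/V₂)^(γ−1).
T₂ = 384 × (1/6.21)^(2/3) = 113.7 K.
Q = 0, so ΔU = W_on_gas = nCᵥΔT with Cᵥ = R/(γ−1) = 12.47 J/(mol·K).
ΔU = 0.985 × 12.47 × (113.7 − 384) = -3321 J.
Work done by the gas = −ΔU = 3321 J.

W ≈ 3.32 kJ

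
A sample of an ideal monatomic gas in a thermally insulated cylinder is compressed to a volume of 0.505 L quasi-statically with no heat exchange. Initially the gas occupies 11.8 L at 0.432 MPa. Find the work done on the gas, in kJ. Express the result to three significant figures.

γ = 5/3 for a monatomic ideal gas.
P₂ = P₁(V₁/V₂)^γ = 0.432×(11.8/0.505)^(5/3) = 82.5 MPa.
For a reversible adiabat, W_by_gas = (P₁V₁ − P₂V₂)/(γ−1).
W_by = (432000×0.0118 − 8.25×10^7×0.000505) / (2/3) = -54850 J.
W_on_gas = −W_by = 54850 J.

W ≈ 54.8 kJ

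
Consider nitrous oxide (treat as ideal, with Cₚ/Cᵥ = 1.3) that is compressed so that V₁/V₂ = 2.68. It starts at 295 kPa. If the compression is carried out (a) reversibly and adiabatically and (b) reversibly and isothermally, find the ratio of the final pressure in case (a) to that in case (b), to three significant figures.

Isothermal: P_b = P₁(V₁/V₂) = 295×2.68.
Adiabatic: P_a = P₁(V₁/V₂)^γ = 295×2.68^(1.3).
P_a/P_b = (V₁/V₂)^(γ−1) = 2.68^(0.3) = 1.344.

P_adiabatic / P_isothermal ≈ 1.34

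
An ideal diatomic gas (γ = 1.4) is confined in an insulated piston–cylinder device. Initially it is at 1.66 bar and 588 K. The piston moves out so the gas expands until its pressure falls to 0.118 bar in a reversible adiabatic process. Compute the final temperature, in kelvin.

T₂ ≈ 276 K

Adiabatic: T₂/T₁ = (P₂/P₁)^((γ−1)/γ).
T₂ = 588 × (0.118/1.66)^(0.286) = 276.3 K.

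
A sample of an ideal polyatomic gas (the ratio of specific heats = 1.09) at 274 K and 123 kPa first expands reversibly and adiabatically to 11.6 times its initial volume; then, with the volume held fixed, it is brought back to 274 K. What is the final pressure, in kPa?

P₃ ≈ 10.6 kPa

Adiabatic step (PV^γ = const): P₂ = 123×(1/11.6)^(1.09) = 8.504 kPa; T₂ = 274×(1/11.6)^(0.09) = 219.8 K.
Isochoric: P₃ = P₂(T₃/T₂) = 8.504 × (274/219.8) = 10.6 kPa.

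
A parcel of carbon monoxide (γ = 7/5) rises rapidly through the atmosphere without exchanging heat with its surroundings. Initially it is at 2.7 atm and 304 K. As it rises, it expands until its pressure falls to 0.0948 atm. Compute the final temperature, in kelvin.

Adiabatic: T₂/T₁ = (P₂/P₁)^((γ−1)/γ).
T₂ = 304 × (0.0948/2.7)^(2/7) = 116.8 K.

T₂ ≈ 117 K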